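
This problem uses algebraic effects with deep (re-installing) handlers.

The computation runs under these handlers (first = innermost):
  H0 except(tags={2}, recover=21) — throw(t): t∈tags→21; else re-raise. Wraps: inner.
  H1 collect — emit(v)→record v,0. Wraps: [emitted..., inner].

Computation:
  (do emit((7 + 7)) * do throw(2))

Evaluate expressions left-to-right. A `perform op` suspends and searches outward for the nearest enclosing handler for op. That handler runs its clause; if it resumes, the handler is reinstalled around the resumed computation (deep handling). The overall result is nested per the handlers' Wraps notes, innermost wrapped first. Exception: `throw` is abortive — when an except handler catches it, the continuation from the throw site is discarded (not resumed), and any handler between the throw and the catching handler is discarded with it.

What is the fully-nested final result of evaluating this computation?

Answer: [14, 21]

Evaluation trace:
emit(14) @ H1 ⇒ out+=14
throw(2) @ H0 caught ⇒ 21
H1 returns [14, 21]
= [14, 21]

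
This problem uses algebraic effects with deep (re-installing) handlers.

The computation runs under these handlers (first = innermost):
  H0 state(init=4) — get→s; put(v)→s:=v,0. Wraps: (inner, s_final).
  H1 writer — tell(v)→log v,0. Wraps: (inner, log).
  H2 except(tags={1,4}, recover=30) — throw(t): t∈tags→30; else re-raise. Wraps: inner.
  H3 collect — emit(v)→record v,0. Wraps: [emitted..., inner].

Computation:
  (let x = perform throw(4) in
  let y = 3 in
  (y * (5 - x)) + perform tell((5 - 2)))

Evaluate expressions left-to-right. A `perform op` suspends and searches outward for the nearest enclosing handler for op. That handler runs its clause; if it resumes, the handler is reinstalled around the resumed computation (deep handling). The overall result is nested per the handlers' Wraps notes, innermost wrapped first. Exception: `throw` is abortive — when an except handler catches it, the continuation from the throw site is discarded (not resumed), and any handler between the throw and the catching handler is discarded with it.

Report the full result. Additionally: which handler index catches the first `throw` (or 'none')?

Step-by-step:
throw(4) @ H2 caught ⇒ 30
H3 returns [30]
= [30]

Answer: [30] ; first throw caught by: H2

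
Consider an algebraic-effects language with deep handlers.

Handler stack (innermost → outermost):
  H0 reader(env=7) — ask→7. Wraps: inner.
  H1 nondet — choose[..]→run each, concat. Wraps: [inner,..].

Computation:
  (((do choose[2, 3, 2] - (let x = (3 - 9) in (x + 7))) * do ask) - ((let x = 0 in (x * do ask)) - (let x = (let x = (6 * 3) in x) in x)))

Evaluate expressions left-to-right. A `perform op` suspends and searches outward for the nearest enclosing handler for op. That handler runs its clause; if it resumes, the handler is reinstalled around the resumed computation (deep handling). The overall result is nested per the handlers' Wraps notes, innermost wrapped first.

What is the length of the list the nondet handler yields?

Answer: 3

Step-by-step:
choose[2, 3, 2] @ H1
  branch[0] choose=2:
    ask @ H0 ⇒ 7
    ask @ H0 ⇒ 7
    H0 returns 25
    H1 returns [25]
  branch[1] choose=3:
    ask @ H0 ⇒ 7
    ask @ H0 ⇒ 7
    H0 returns 32
    H1 returns [32]
  branch[2] choose=2:
    ask @ H0 ⇒ 7
    ask @ H0 ⇒ 7
    H0 returns 25
    H1 returns [25]
= [25, 32, 25]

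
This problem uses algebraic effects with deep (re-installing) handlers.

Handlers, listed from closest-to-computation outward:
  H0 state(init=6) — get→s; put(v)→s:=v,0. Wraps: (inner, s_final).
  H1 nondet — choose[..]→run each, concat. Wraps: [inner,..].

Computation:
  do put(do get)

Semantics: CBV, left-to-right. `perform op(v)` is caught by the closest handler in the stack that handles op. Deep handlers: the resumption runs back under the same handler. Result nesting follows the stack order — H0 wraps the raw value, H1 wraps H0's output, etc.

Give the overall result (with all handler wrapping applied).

Answer: [(0, 6)]

Working:
get @ H0 ⇒ 6
put(6) @ H0 ⇒ s:=6
H0 returns (0, 6)
H1 returns [(0, 6)]
= [(0, 6)]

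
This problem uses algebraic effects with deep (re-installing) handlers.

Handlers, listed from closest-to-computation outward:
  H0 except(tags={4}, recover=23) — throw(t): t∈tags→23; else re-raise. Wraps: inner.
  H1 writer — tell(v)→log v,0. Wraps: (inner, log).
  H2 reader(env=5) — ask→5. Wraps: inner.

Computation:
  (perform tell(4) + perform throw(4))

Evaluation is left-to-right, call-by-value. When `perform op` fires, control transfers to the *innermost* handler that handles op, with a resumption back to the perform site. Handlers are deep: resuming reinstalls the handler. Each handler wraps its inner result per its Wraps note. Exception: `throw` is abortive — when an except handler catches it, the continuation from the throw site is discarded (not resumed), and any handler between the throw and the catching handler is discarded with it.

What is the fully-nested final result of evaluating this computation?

Answer: (23, (4))

Working:
tell(4) @ H1 ⇒ log+=4
throw(4) @ H0 caught ⇒ 23
H1 returns (23, (4))
H2 returns (23, (4))
= (23, (4))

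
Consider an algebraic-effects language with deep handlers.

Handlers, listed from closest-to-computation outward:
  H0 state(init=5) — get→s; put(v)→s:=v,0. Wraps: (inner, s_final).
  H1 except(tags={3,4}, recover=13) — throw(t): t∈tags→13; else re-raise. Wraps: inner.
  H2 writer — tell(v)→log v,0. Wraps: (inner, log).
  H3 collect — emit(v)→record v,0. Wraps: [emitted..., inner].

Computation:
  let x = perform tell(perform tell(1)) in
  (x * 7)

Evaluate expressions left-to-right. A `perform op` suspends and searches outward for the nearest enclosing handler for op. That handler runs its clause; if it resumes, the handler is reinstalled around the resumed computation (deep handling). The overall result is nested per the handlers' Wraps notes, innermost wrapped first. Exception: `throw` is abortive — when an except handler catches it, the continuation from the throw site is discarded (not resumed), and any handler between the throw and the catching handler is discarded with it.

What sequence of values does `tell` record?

Working:
tell(1) @ H2 ⇒ log+=1
tell(0) @ H2 ⇒ log+=0
H0 returns (0, 5)
H1 returns (0, 5)
H2 returns ((0, 5), (1, 0))
H3 returns [((0, 5), (1, 0))]
= [((0, 5), (1, 0))]

Answer: (1, 0)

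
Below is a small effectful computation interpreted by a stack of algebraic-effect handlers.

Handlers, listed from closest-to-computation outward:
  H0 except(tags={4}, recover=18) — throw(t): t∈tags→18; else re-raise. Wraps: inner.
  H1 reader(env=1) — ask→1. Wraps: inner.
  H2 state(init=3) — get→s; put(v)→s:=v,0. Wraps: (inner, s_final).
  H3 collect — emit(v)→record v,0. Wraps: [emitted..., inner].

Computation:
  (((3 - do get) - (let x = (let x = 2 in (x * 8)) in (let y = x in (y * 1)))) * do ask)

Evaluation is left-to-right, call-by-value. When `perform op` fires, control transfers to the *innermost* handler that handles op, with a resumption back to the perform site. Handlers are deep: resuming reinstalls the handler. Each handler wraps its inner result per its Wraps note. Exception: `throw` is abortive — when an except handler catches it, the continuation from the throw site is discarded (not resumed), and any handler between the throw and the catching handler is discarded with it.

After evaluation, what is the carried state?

Step-by-step:
get @ H2 ⇒ 3
ask @ H1 ⇒ 1
H0 returns -16
H1 returns -16
H2 returns (-16, 3)
H3 returns [(-16, 3)]
= [(-16, 3)]

Answer: 3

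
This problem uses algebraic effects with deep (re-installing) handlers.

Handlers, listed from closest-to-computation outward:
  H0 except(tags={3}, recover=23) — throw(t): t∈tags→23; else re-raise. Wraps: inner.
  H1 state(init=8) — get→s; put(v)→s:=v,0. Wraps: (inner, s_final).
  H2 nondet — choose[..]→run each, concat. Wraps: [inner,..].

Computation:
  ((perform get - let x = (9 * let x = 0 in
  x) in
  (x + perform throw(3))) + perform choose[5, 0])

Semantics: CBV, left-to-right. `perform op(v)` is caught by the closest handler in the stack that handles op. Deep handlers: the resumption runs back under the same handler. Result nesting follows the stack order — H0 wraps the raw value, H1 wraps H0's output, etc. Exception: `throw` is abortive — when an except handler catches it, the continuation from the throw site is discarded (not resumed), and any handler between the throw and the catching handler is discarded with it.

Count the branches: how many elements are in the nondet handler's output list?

Answer: 1

Evaluation trace:
get @ H1 ⇒ 8
throw(3) @ H0 caught ⇒ 23
H1 returns (23, 8)
H2 returns [(23, 8)]
= [(23, 8)]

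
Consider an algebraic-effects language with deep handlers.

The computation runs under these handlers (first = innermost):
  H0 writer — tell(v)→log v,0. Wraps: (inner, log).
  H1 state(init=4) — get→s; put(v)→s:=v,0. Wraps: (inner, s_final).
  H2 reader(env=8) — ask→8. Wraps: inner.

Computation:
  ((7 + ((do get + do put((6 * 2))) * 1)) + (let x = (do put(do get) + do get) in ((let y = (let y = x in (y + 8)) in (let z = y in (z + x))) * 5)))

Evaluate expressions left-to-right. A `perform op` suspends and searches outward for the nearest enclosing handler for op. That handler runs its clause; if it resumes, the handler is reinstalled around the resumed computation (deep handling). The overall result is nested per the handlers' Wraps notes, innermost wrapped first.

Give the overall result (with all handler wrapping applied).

Working:
get @ H1 ⇒ 4
put(12) @ H1 ⇒ s:=12
get @ H1 ⇒ 12
put(12) @ H1 ⇒ s:=12
get @ H1 ⇒ 12
H0 returns (171, ())
H1 returns ((171, ()), 12)
H2 returns ((171, ()), 12)
= ((171, ()), 12)

Answer: ((171, ()), 12)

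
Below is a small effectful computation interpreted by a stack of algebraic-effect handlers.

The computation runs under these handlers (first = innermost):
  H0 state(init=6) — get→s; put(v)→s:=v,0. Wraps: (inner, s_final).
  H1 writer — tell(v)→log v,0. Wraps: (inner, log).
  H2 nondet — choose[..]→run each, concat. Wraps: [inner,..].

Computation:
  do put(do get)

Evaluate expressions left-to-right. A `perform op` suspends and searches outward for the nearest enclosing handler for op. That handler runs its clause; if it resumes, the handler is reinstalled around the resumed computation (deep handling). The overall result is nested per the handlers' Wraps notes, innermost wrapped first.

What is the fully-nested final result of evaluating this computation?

Evaluation trace:
get @ H0 ⇒ 6
put(6) @ H0 ⇒ s:=6
H0 returns (0, 6)
H1 returns ((0, 6), ())
H2 returns [((0, 6), ())]
= [((0, 6), ())]

Answer: [((0, 6), ())]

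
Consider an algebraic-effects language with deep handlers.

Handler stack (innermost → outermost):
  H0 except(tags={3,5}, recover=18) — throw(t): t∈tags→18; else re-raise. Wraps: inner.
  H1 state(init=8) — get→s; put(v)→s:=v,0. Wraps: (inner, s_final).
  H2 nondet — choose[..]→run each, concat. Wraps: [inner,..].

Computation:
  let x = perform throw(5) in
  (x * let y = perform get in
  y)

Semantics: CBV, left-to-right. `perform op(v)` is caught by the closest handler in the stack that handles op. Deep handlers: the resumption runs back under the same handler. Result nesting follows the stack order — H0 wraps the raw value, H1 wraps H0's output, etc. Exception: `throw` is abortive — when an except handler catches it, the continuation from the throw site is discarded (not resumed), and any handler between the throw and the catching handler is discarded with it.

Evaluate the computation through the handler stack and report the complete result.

Answer: [(18, 8)]

Working:
throw(5) @ H0 caught ⇒ 18
H1 returns (18, 8)
H2 returns [(18, 8)]
= [(18, 8)]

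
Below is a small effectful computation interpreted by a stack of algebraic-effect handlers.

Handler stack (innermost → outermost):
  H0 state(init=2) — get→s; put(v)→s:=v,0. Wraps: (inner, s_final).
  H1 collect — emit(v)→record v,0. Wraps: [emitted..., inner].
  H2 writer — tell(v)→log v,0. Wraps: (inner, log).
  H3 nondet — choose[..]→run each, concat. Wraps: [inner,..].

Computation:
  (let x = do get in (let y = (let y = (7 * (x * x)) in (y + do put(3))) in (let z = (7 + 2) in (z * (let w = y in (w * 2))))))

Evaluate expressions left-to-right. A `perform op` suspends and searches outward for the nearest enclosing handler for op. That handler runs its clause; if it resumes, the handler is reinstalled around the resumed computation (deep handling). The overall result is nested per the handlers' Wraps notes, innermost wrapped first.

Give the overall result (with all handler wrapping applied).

Answer: [([(504, 3)], ())]

Step-by-step:
get @ H0 ⇒ 2
put(3) @ H0 ⇒ s:=3
H0 returns (504, 3)
H1 returns [(504, 3)]
H2 returns ([(504, 3)], ())
H3 returns [([(504, 3)], ())]
= [([(504, 3)], ())]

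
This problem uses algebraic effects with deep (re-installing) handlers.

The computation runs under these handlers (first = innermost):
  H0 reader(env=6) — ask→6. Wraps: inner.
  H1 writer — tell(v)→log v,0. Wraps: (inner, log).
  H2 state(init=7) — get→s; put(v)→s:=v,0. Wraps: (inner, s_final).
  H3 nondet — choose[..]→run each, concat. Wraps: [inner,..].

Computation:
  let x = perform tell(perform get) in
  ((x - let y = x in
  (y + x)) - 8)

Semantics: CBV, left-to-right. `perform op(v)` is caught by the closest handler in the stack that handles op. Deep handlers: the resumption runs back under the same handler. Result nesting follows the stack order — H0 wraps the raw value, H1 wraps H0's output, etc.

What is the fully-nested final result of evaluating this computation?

Answer: [((-8, (7)), 7)]

Evaluation trace:
get @ H2 ⇒ 7
tell(7) @ H1 ⇒ log+=7
H0 returns -8
H1 returns (-8, (7))
H2 returns ((-8, (7)), 7)
H3 returns [((-8, (7)), 7)]
= [((-8, (7)), 7)]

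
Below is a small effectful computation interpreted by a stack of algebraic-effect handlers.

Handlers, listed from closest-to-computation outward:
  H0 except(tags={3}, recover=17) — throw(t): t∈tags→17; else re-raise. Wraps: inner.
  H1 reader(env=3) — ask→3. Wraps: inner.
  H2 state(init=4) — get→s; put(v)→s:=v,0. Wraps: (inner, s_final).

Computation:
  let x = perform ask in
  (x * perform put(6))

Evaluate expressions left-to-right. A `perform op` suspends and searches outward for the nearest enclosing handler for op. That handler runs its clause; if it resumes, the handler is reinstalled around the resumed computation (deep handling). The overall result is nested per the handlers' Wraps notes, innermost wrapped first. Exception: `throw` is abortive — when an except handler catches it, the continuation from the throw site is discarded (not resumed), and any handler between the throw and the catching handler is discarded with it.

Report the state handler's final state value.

Step-by-step:
ask @ H1 ⇒ 3
put(6) @ H2 ⇒ s:=6
H0 returns 0
H1 returns 0
H2 returns (0, 6)
= (0, 6)

Answer: 6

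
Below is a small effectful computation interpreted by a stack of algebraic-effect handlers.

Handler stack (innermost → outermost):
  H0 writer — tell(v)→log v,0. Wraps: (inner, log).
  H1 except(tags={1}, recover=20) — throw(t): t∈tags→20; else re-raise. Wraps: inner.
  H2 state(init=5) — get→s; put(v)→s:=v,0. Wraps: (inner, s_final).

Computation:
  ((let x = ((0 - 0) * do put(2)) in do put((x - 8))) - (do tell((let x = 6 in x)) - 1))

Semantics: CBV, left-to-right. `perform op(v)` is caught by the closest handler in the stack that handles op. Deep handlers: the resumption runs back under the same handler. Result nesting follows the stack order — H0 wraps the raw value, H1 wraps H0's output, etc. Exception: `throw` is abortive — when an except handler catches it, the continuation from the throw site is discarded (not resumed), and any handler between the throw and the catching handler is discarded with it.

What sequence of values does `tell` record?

Answer: (6)

Working:
put(2) @ H2 ⇒ s:=2
put(-8) @ H2 ⇒ s:=-8
tell(6) @ H0 ⇒ log+=6
H0 returns (1, (6))
H1 returns (1, (6))
H2 returns ((1, (6)), -8)
= ((1, (6)), -8)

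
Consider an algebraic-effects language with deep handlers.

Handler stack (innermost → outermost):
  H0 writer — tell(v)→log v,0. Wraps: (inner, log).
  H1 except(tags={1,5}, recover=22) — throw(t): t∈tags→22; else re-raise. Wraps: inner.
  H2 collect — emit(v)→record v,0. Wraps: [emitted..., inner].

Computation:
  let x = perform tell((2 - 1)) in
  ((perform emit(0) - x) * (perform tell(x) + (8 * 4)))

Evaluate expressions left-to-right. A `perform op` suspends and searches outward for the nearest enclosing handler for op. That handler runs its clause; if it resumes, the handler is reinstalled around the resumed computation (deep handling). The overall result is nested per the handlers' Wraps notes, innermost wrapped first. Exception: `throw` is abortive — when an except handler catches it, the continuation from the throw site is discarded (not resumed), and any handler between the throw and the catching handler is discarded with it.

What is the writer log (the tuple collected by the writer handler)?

Answer: (1, 0)

Step-by-step:
tell(1) @ H0 ⇒ log+=1
emit(0) @ H2 ⇒ out+=0
tell(0) @ H0 ⇒ log+=0
H0 returns (0, (1, 0))
H1 returns (0, (1, 0))
H2 returns [0, (0, (1, 0))]
= [0, (0, (1, 0))]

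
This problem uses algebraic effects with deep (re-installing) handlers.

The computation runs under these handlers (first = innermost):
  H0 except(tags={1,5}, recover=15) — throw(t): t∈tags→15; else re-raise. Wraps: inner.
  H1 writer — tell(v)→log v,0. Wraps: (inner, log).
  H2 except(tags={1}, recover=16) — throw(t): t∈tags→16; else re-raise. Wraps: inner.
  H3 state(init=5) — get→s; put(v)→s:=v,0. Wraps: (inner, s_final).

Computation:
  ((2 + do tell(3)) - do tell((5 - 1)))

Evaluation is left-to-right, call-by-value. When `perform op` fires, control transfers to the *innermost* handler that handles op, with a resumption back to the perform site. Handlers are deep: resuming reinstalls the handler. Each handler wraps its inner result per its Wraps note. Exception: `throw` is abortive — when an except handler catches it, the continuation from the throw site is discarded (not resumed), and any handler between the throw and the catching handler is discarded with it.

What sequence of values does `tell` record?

Evaluation trace:
tell(3) @ H1 ⇒ log+=3
tell(4) @ H1 ⇒ log+=4
H0 returns 2
H1 returns (2, (3, 4))
H2 returns (2, (3, 4))
H3 returns ((2, (3, 4)), 5)
= ((2, (3, 4)), 5)

Answer: (3, 4)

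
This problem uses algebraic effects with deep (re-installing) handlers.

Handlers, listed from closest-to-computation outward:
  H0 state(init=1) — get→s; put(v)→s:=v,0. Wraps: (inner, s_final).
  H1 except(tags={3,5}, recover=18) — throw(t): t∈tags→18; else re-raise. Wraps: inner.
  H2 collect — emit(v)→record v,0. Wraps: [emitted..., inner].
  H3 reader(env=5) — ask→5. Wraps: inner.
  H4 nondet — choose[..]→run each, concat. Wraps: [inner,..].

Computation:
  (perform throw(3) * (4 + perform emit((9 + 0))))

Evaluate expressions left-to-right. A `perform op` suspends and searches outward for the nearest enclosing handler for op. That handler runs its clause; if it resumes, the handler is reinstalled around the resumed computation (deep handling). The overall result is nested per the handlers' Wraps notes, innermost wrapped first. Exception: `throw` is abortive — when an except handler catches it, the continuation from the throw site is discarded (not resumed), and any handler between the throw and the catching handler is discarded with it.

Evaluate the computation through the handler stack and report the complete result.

Evaluation trace:
throw(3) @ H1 caught ⇒ 18
H2 returns [18]
H3 returns [18]
H4 returns [[18]]
= [[18]]

Answer: [[18]]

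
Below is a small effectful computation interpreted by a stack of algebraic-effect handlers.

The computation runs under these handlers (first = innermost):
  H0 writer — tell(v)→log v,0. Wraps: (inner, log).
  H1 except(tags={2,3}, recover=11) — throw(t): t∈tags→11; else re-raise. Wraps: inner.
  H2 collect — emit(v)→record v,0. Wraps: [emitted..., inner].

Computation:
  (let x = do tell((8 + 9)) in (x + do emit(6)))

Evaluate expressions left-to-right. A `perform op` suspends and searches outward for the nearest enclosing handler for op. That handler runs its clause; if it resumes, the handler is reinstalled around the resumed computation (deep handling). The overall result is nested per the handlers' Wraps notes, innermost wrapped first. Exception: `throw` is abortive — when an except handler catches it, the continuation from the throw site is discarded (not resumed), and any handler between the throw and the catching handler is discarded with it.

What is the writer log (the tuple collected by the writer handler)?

Answer: (17)

Step-by-step:
tell(17) @ H0 ⇒ log+=17
emit(6) @ H2 ⇒ out+=6
H0 returns (0, (17))
H1 returns (0, (17))
H2 returns [6, (0, (17))]
= [6, (0, (17))]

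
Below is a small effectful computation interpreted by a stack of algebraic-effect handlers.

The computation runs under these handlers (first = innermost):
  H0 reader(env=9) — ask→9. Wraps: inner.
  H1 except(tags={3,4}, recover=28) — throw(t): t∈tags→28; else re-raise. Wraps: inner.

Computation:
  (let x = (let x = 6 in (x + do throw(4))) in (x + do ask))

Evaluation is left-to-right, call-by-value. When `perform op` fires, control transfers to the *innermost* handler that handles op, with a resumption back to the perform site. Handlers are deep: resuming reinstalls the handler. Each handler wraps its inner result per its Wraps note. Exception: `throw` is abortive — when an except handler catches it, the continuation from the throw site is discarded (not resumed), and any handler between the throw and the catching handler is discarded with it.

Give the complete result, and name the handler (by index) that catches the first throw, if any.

Step-by-step:
throw(4) @ H1 caught ⇒ 28
= 28

Answer: 28 ; first throw caught by: H1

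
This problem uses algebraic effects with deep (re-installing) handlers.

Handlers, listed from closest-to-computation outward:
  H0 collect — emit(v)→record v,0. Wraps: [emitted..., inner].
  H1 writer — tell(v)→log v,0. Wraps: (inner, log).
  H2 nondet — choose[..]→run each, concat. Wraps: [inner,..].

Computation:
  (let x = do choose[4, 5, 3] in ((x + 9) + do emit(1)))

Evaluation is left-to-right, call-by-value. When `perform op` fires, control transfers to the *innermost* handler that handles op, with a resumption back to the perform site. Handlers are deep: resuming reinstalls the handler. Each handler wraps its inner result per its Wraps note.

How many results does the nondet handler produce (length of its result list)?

Answer: 3

Working:
choose[4, 5, 3] @ H2
  branch[0] choose=4:
    emit(1) @ H0 ⇒ out+=1
    H0 returns [1, 13]
    H1 returns ([1, 13], ())
    H2 returns [([1, 13], ())]
  branch[1] choose=5:
    emit(1) @ H0 ⇒ out+=1
    H0 returns [1, 14]
    H1 returns ([1, 14], ())
    H2 returns [([1, 14], ())]
  branch[2] choose=3:
    emit(1) @ H0 ⇒ out+=1
    H0 returns [1, 12]
    H1 returns ([1, 12], ())
    H2 returns [([1, 12], ())]
= [([1, 13], ()), ([1, 14], ()), ([1, 12], ())]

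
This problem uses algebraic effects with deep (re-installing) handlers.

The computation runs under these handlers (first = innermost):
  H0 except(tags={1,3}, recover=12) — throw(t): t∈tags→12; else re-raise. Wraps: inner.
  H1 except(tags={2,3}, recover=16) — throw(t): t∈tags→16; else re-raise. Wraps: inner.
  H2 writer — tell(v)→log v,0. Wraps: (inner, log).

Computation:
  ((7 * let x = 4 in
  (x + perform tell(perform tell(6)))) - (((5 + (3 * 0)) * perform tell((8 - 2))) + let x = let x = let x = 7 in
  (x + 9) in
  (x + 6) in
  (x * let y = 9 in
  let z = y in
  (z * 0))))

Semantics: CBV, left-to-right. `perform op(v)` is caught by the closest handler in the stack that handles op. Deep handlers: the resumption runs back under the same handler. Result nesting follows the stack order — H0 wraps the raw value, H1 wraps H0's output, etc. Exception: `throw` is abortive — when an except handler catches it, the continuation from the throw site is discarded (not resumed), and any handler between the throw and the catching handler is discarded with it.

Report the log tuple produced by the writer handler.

Answer: (6, 0, 6)

Evaluation trace:
tell(6) @ H2 ⇒ log+=6
tell(0) @ H2 ⇒ log+=0
tell(6) @ H2 ⇒ log+=6
H0 returns 28
H1 returns 28
H2 returns (28, (6, 0, 6))
= (28, (6, 0, 6))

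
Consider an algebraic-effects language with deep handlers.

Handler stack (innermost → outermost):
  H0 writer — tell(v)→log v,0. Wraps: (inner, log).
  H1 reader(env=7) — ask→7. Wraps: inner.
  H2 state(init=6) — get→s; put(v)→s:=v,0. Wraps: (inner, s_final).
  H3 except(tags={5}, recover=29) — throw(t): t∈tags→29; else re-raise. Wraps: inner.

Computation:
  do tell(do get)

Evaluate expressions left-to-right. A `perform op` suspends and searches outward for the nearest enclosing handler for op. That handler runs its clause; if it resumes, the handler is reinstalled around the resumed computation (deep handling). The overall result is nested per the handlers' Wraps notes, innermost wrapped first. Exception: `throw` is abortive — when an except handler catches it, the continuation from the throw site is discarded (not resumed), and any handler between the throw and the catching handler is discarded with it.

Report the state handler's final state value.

Answer: 6

Working:
get @ H2 ⇒ 6
tell(6) @ H0 ⇒ log+=6
H0 returns (0, (6))
H1 returns (0, (6))
H2 returns ((0, (6)), 6)
H3 returns ((0, (6)), 6)
= ((0, (6)), 6)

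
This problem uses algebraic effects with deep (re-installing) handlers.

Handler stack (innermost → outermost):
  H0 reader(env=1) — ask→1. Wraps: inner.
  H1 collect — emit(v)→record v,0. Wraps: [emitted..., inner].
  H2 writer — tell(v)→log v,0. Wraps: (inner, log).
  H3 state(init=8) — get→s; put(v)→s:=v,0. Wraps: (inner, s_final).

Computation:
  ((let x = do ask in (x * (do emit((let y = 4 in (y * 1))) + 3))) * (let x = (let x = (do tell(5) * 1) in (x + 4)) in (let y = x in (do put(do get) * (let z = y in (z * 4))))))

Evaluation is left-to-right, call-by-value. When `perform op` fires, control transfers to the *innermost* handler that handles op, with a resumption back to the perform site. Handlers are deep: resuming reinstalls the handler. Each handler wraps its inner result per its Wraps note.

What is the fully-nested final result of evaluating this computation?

Evaluation trace:
ask @ H0 ⇒ 1
emit(4) @ H1 ⇒ out+=4
tell(5) @ H2 ⇒ log+=5
get @ H3 ⇒ 8
put(8) @ H3 ⇒ s:=8
H0 returns 0
H1 returns [4, 0]
H2 returns ([4, 0], (5))
H3 returns (([4, 0], (5)), 8)
= (([4, 0], (5)), 8)

Answer: (([4, 0], (5)), 8)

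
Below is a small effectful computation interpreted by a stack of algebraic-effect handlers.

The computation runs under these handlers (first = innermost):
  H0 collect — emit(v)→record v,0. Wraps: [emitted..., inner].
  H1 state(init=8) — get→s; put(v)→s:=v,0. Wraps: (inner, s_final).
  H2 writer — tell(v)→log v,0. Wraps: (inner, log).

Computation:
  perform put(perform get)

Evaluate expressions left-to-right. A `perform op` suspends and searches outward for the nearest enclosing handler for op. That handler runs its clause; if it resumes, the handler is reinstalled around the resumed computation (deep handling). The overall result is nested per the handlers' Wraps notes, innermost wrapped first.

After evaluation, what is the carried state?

Answer: 8

Evaluation trace:
get @ H1 ⇒ 8
put(8) @ H1 ⇒ s:=8
H0 returns [0]
H1 returns ([0], 8)
H2 returns (([0], 8), ())
= (([0], 8), ())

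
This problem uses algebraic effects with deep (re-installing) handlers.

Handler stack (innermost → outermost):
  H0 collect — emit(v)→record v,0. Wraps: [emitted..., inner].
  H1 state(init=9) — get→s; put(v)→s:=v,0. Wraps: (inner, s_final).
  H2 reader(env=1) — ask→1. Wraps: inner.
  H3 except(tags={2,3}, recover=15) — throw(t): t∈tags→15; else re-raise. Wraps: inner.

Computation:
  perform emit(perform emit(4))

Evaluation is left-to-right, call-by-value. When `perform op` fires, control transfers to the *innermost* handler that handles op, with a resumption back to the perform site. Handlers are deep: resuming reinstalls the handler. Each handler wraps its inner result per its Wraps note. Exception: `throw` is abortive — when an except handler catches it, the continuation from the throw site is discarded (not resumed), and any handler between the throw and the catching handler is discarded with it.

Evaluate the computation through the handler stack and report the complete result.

Answer: ([4, 0, 0], 9)

Step-by-step:
emit(4) @ H0 ⇒ out+=4
emit(0) @ H0 ⇒ out+=0
H0 returns [4, 0, 0]
H1 returns ([4, 0, 0], 9)
H2 returns ([4, 0, 0], 9)
H3 returns ([4, 0, 0], 9)
= ([4, 0, 0], 9)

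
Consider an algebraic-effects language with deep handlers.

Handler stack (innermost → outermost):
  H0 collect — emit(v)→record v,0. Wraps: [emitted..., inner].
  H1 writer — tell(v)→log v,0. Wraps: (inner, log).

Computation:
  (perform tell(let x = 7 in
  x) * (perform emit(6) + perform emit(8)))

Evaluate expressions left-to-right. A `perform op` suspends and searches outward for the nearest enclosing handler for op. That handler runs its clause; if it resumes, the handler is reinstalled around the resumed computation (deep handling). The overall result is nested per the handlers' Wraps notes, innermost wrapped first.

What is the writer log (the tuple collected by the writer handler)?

Answer: (7)

Working:
tell(7) @ H1 ⇒ log+=7
emit(6) @ H0 ⇒ out+=6
emit(8) @ H0 ⇒ out+=8
H0 returns [6, 8, 0]
H1 returns ([6, 8, 0], (7))
= ([6, 8, 0], (7))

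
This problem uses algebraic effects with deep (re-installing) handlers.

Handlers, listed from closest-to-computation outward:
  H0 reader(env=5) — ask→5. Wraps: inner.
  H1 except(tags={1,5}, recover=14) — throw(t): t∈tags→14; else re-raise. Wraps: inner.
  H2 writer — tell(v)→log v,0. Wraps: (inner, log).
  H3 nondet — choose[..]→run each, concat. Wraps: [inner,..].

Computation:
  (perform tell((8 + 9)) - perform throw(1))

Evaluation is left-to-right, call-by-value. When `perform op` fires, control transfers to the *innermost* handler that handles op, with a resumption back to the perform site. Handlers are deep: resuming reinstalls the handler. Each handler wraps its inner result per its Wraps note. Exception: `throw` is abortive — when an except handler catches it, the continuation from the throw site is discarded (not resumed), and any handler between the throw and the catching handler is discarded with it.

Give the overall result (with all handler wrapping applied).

Answer: [(14, (17))]

Step-by-step:
tell(17) @ H2 ⇒ log+=17
throw(1) @ H1 caught ⇒ 14
H2 returns (14, (17))
H3 returns [(14, (17))]
= [(14, (17))]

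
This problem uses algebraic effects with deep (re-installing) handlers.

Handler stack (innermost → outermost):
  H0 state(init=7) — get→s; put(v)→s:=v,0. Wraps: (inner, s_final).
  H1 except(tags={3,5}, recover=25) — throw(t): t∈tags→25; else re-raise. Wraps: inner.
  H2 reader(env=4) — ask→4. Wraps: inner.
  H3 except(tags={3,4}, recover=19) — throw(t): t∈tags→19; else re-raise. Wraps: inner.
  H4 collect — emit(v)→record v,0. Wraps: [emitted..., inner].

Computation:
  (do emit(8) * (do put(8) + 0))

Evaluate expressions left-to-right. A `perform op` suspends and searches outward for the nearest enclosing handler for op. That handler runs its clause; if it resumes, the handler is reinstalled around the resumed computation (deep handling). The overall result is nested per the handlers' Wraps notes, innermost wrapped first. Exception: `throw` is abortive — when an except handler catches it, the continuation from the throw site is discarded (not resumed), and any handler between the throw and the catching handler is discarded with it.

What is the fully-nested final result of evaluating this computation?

Step-by-step:
emit(8) @ H4 ⇒ out+=8
put(8) @ H0 ⇒ s:=8
H0 returns (0, 8)
H1 returns (0, 8)
H2 returns (0, 8)
H3 returns (0, 8)
H4 returns [8, (0, 8)]
= [8, (0, 8)]

Answer: [8, (0, 8)]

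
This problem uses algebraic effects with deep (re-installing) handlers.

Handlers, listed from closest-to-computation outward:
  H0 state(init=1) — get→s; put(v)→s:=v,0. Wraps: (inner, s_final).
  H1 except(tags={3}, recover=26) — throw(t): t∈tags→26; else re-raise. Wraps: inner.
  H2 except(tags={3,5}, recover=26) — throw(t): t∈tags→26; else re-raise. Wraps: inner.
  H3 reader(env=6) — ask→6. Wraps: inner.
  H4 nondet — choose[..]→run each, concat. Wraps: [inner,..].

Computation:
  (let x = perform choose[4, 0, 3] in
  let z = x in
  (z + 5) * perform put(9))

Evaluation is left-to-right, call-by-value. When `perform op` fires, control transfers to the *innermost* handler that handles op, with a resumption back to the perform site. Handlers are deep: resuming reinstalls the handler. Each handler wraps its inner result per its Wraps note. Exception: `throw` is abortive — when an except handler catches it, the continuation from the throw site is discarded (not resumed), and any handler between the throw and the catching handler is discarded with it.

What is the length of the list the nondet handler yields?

Answer: 3

Evaluation trace:
choose[4, 0, 3] @ H4
  branch[0] choose=4:
    put(9) @ H0 ⇒ s:=9
    H0 returns (0, 9)
    H1 returns (0, 9)
    H2 returns (0, 9)
    H3 returns (0, 9)
    H4 returns [(0, 9)]
  branch[1] choose=0:
    put(9) @ H0 ⇒ s:=9
    H0 returns (0, 9)
    H1 returns (0, 9)
    H2 returns (0, 9)
    H3 returns (0, 9)
    H4 returns [(0, 9)]
  branch[2] choose=3:
    put(9) @ H0 ⇒ s:=9
    H0 returns (0, 9)
    H1 returns (0, 9)
    H2 returns (0, 9)
    H3 returns (0, 9)
    H4 returns [(0, 9)]
= [(0, 9), (0, 9), (0, 9)]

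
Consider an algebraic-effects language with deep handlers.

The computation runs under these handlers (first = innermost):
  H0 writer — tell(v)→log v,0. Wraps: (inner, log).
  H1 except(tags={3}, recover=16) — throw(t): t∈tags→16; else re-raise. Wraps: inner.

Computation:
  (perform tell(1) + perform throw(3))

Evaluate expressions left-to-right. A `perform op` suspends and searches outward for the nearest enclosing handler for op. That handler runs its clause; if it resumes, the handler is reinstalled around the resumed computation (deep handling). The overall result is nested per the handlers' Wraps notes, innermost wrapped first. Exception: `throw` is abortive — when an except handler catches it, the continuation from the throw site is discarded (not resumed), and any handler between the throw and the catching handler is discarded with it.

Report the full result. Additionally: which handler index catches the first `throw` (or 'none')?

Answer: 16 ; first throw caught by: H1

Working:
tell(1) @ H0 ⇒ log+=1
throw(3) @ H1 caught ⇒ 16
= 16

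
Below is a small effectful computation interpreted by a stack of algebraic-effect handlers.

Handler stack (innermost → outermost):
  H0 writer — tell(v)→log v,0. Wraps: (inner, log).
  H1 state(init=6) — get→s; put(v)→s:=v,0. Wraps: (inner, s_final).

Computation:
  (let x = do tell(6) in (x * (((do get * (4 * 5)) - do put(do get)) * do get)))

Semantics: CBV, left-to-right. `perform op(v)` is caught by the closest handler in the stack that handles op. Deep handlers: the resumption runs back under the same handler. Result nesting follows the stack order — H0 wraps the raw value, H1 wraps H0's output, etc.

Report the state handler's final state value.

Step-by-step:
tell(6) @ H0 ⇒ log+=6
get @ H1 ⇒ 6
get @ H1 ⇒ 6
put(6) @ H1 ⇒ s:=6
get @ H1 ⇒ 6
H0 returns (0, (6))
H1 returns ((0, (6)), 6)
= ((0, (6)), 6)

Answer: 6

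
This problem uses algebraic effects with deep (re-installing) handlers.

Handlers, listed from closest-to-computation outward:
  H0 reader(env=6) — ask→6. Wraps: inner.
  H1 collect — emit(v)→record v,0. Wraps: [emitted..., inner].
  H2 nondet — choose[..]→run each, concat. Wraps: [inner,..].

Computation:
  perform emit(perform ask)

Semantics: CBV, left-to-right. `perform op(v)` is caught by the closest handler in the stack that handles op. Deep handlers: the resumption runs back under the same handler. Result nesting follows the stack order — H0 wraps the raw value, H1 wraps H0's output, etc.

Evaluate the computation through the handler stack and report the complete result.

Evaluation trace:
ask @ H0 ⇒ 6
emit(6) @ H1 ⇒ out+=6
H0 returns 0
H1 returns [6, 0]
H2 returns [[6, 0]]
= [[6, 0]]

Answer: [[6, 0]]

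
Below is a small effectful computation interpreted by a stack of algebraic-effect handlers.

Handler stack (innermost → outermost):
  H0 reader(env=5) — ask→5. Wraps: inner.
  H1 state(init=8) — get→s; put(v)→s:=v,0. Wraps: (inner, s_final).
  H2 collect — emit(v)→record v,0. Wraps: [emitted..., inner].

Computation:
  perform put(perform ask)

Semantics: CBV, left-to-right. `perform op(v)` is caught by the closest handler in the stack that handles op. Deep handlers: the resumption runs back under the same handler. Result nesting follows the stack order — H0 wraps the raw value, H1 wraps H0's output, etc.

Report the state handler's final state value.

Working:
ask @ H0 ⇒ 5
put(5) @ H1 ⇒ s:=5
H0 returns 0
H1 returns (0, 5)
H2 returns [(0, 5)]
= [(0, 5)]

Answer: 5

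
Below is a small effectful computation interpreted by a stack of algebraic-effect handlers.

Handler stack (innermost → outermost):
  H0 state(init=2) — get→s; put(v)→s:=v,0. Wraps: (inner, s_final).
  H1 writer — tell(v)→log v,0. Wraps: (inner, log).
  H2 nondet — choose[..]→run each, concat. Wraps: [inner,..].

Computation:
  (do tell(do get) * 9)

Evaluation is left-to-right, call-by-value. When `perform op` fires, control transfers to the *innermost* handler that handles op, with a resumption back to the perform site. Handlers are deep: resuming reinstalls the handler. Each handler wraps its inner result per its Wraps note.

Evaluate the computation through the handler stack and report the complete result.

Answer: [((0, 2), (2))]

Evaluation trace:
get @ H0 ⇒ 2
tell(2) @ H1 ⇒ log+=2
H0 returns (0, 2)
H1 returns ((0, 2), (2))
H2 returns [((0, 2), (2))]
= [((0, 2), (2))]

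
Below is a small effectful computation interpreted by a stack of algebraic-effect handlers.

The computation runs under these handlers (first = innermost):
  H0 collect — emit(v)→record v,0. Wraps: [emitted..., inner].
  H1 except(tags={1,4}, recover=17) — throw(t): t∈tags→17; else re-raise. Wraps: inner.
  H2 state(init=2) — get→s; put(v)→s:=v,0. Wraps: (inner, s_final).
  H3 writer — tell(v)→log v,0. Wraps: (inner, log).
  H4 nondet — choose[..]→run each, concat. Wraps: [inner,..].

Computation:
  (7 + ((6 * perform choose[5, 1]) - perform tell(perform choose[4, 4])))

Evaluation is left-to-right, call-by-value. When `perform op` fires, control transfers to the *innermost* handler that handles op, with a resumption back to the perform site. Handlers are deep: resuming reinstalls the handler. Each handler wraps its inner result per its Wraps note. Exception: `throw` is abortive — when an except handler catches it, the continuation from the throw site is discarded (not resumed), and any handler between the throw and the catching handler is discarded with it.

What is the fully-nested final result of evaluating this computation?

Answer: [(([37], 2), (4)), (([37], 2), (4)), (([13], 2), (4)), (([13], 2), (4))]

Evaluation trace:
choose[5, 1] @ H4
  branch[0] choose=5:
    choose[4, 4] @ H4
      branch[0] choose=4:
        tell(4) @ H3 ⇒ log+=4
        H0 returns [37]
        H1 returns [37]
        H2 returns ([37], 2)
        H3 returns (([37], 2), (4))
        H4 returns [(([37], 2), (4))]
      branch[1] choose=4:
        tell(4) @ H3 ⇒ log+=4
        H0 returns [37]
        H1 returns [37]
        H2 returns ([37], 2)
        H3 returns (([37], 2), (4))
        H4 returns [(([37], 2), (4))]
  branch[1] choose=1:
    choose[4, 4] @ H4
      branch[0] choose=4:
        tell(4) @ H3 ⇒ log+=4
        H0 returns [13]
        H1 returns [13]
        H2 returns ([13], 2)
        H3 returns (([13], 2), (4))
        H4 returns [(([13], 2), (4))]
      branch[1] choose=4:
        tell(4) @ H3 ⇒ log+=4
        H0 returns [13]
        H1 returns [13]
        H2 returns ([13], 2)
        H3 returns (([13], 2), (4))
        H4 returns [(([13], 2), (4))]
= [(([37], 2), (4)), (([37], 2), (4)), (([13], 2), (4)), (([13], 2), (4))]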